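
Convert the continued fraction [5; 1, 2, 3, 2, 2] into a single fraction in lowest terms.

319/56

a_0 = 5: 5/1
a_1 = 1: 6/1
a_2 = 2: 17/3
a_3 = 3: 57/10
a_4 = 2: 131/23
a_5 = 2: 319/56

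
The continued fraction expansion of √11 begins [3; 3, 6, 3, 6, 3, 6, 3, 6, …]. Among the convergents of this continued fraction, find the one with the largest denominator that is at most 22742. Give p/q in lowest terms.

a_0 = 3: 3/1  (≤ bound)
a_1 = 3: 10/3  (≤ bound)
a_2 = 6: 63/19  (≤ bound)
a_3 = 3: 199/60  (≤ bound)
a_4 = 6: 1257/379  (≤ bound)
a_5 = 3: 3970/1197  (≤ bound)
a_6 = 6: 25077/7561  (≤ bound)
a_7 = 3: 79201/23880  (> 22742, stop)

25077/7561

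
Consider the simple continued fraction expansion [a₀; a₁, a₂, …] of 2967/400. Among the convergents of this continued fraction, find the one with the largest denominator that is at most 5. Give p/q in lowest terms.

a_0 = 7: 7/1  (≤ bound)
a_1 = 2: 15/2  (≤ bound)
a_2 = 2: 37/5  (≤ bound)
a_3 = 1: 52/7  (> 5, stop)

37/5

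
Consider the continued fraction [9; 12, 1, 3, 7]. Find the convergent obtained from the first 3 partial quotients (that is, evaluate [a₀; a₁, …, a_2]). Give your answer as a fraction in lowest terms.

118/13

Start with 1.
12 + 1/(1/1) = 12 + 1/1 = 13/1
9 + 1/(13/1) = 9 + 1/13 = 118/13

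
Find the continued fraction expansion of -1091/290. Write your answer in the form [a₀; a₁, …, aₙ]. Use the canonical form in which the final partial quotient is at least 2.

[-4; 4, 4, 1, 13]

-1091 ÷ 290 → quotient -4, remainder 69
290 ÷ 69 → quotient 4, remainder 14
69 ÷ 14 → quotient 4, remainder 13
14 ÷ 13 → quotient 1, remainder 1
13 ÷ 1 → quotient 13, remainder 0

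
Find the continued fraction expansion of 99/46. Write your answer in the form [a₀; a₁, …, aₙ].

[2; 6, 1, 1, 3]

Repeatedly divide and take the remainder:
99 ÷ 46 → quotient 2, remainder 7
46 ÷ 7 → quotient 6, remainder 4
7 ÷ 4 → quotient 1, remainder 3
4 ÷ 3 → quotient 1, remainder 1
3 ÷ 1 → quotient 3, remainder 0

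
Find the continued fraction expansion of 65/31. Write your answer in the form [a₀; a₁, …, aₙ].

[2; 10, 3]

⌊65/31⌋ = 2, remainder 3
⌊31/3⌋ = 10, remainder 1
⌊3/1⌋ = 3, remainder 0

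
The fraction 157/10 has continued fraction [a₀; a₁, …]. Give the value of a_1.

Repeatedly divide and take the remainder:
157 ÷ 10 → quotient 15, remainder 7
10 ÷ 7 → quotient 1, remainder 3

1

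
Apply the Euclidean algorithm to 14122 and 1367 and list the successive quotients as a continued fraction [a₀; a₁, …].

14122 ÷ 1367 → quotient 10, remainder 452
1367 ÷ 452 → quotient 3, remainder 11
452 ÷ 11 → quotient 41, remainder 1
11 ÷ 1 → quotient 11, remainder 0

[10; 3, 41, 11]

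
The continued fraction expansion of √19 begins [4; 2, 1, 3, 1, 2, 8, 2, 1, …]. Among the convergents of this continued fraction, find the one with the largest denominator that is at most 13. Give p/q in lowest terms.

List convergents until the denominator exceeds the bound:
a_0 = 4: 4/1  (≤ bound)
a_1 = 2: 9/2  (≤ bound)
a_2 = 1: 13/3  (≤ bound)
a_3 = 3: 48/11  (≤ bound)
a_4 = 1: 61/14  (> 13, stop)

48/11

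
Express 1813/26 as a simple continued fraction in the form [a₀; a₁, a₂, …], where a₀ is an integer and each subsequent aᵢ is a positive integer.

[69; 1, 2, 1, 2, 2]

1813 = 69·26 + 19, so a_0 = 69
26 = 1·19 + 7, so a_1 = 1
19 = 2·7 + 5, so a_2 = 2
7 = 1·5 + 2, so a_3 = 1
5 = 2·2 + 1, so a_4 = 2
2 = 2·1 + 0, so a_5 = 2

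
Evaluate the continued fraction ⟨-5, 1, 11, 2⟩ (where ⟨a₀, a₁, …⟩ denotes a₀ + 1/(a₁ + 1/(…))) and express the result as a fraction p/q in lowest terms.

-102/25

Compute successive convergents:
a_0 = -5: -5/1
a_1 = 1: -4/1
a_2 = 11: -49/12
a_3 = 2: -102/25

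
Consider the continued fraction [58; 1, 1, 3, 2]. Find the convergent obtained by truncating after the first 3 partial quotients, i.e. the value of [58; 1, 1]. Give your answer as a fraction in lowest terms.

Use the convergent recurrence hₖ = aₖ·hₖ₋₁ + hₖ₋₂ (and likewise for the denominators kₖ):
a_0 = 58: 58/1
a_1 = 1: 59/1
a_2 = 1: 117/2

117/2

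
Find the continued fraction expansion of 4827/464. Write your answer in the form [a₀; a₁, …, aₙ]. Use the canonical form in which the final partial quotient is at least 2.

[10; 2, 2, 12, 1, 6]

Apply division with remainder until the remainder is 0:
4827 = 10·464 + 187, so a_0 = 10
464 = 2·187 + 90, so a_1 = 2
187 = 2·90 + 7, so a_2 = 2
90 = 12·7 + 6, so a_3 = 12
7 = 1·6 + 1, so a_4 = 1
6 = 6·1 + 0, so a_5 = 6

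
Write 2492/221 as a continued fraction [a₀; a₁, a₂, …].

[11; 3, 1, 1, 1, 1, 1, 7]

2492 ÷ 221 → quotient 11, remainder 61
221 ÷ 61 → quotient 3, remainder 38
61 ÷ 38 → quotient 1, remainder 23
38 ÷ 23 → quotient 1, remainder 15
23 ÷ 15 → quotient 1, remainder 8
15 ÷ 8 → quotient 1, remainder 7
8 ÷ 7 → quotient 1, remainder 1
7 ÷ 1 → quotient 7, remainder 0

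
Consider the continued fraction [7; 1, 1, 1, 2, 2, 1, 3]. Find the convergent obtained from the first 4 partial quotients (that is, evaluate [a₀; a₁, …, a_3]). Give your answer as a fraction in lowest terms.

23/3

Collapse the nested fraction from the inside out:
Start with 1.
1 + 1/(1/1) = 1 + 1/1 = 2/1
1 + 1/(2/1) = 1 + 1/2 = 3/2
7 + 1/(3/2) = 7 + 2/3 = 23/3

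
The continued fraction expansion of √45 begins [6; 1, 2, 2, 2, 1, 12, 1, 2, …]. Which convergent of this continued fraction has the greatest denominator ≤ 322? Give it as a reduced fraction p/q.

2046/305

a_0 = 6: 6/1  (≤ bound)
a_1 = 1: 7/1  (≤ bound)
a_2 = 2: 20/3  (≤ bound)
a_3 = 2: 47/7  (≤ bound)
a_4 = 2: 114/17  (≤ bound)
a_5 = 1: 161/24  (≤ bound)
a_6 = 12: 2046/305  (≤ bound)
a_7 = 1: 2207/329  (> 322, stop)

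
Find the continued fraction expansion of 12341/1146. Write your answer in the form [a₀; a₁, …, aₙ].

Run the Euclidean algorithm, recording each quotient:
12341 ÷ 1146 → quotient 10, remainder 881
1146 ÷ 881 → quotient 1, remainder 265
881 ÷ 265 → quotient 3, remainder 86
265 ÷ 86 → quotient 3, remainder 7
86 ÷ 7 → quotient 12, remainder 2
7 ÷ 2 → quotient 3, remainder 1
2 ÷ 1 → quotient 2, remainder 0

[10; 1, 3, 3, 12, 3, 2]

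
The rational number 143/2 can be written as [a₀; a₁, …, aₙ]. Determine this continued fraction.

[71; 2]

Repeatedly divide and take the remainder:
143 = 71·2 + 1, so a_0 = 71
2 = 2·1 + 0, so a_1 = 2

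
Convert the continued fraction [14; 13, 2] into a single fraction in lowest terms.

a_0 = 14: 14/1
a_1 = 13: 183/13
a_2 = 2: 380/27

380/27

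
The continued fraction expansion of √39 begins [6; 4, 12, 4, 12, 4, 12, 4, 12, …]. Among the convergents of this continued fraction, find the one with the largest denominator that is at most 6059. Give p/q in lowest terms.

15294/2449

List convergents until the denominator exceeds the bound:
a_0 = 6: 6/1  (≤ bound)
a_1 = 4: 25/4  (≤ bound)
a_2 = 12: 306/49  (≤ bound)
a_3 = 4: 1249/200  (≤ bound)
a_4 = 12: 15294/2449  (≤ bound)
a_5 = 4: 62425/9996  (> 6059, stop)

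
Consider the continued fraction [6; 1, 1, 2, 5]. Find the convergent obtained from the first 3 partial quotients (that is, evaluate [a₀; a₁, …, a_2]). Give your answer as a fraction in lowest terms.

13/2

a_0 = 6: 6/1
a_1 = 1: 7/1
a_2 = 1: 13/2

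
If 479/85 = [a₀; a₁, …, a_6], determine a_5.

479 = 5·85 + 54, so a_0 = 5
85 = 1·54 + 31, so a_1 = 1
54 = 1·31 + 23, so a_2 = 1
31 = 1·23 + 8, so a_3 = 1
23 = 2·8 + 7, so a_4 = 2
8 = 1·7 + 1, so a_5 = 1

1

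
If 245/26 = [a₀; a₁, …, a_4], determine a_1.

2

⌊245/26⌋ = 9, remainder 11
⌊26/11⌋ = 2, remainder 4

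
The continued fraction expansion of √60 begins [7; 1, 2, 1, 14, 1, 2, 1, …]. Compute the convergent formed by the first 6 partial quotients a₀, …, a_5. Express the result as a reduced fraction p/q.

Start with 1.
14 + 1/(1/1) = 14 + 1/1 = 15/1
1 + 1/(15/1) = 1 + 1/15 = 16/15
2 + 1/(16/15) = 2 + 15/16 = 47/16
1 + 1/(47/16) = 1 + 16/47 = 63/47
7 + 1/(63/47) = 7 + 47/63 = 488/63

488/63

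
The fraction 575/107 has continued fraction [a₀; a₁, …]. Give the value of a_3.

2

575 = 5·107 + 40, so a_0 = 5
107 = 2·40 + 27, so a_1 = 2
40 = 1·27 + 13, so a_2 = 1
27 = 2·13 + 1, so a_3 = 2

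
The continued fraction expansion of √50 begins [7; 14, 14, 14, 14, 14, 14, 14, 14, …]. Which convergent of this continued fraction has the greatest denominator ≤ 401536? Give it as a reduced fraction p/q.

275807/39005

a_0 = 7: 7/1  (≤ bound)
a_1 = 14: 99/14  (≤ bound)
a_2 = 14: 1393/197  (≤ bound)
a_3 = 14: 19601/2772  (≤ bound)
a_4 = 14: 275807/39005  (≤ bound)
a_5 = 14: 3880899/548842  (> 401536, stop)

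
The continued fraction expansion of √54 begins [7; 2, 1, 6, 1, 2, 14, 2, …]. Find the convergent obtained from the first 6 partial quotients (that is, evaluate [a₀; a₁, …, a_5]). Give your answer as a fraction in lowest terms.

485/66

Build up convergents one term at a time:
a_0 = 7: 7/1
a_1 = 2: 15/2
a_2 = 1: 22/3
a_3 = 6: 147/20
a_4 = 1: 169/23
a_5 = 2: 485/66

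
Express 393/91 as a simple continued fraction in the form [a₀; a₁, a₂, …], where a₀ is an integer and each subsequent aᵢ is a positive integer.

[4; 3, 7, 4]

393 ÷ 91 → quotient 4, remainder 29
91 ÷ 29 → quotient 3, remainder 4
29 ÷ 4 → quotient 7, remainder 1
4 ÷ 1 → quotient 4, remainder 0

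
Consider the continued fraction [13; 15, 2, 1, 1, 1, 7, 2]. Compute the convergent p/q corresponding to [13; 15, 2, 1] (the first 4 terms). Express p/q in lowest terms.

601/46

a_0 = 13: 13/1
a_1 = 15: 196/15
a_2 = 2: 405/31
a_3 = 1: 601/46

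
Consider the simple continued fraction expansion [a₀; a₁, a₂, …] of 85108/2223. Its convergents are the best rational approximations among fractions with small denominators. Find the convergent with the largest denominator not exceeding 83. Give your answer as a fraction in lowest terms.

a_0 = 38: 38/1  (≤ bound)
a_1 = 3: 115/3  (≤ bound)
a_2 = 1: 153/4  (≤ bound)
a_3 = 1: 268/7  (≤ bound)
a_4 = 39: 10605/277  (> 83, stop)

268/7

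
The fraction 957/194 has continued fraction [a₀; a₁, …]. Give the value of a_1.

957 ÷ 194 → quotient 4, remainder 181
194 ÷ 181 → quotient 1, remainder 13

1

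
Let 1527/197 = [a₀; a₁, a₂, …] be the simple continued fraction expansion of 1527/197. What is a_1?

⌊1527/197⌋ = 7, remainder 148
⌊197/148⌋ = 1, remainder 49

1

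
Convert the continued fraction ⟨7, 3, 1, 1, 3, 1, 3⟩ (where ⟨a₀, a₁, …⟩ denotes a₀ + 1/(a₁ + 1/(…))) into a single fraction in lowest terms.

881/121

a_0 = 7: 7/1
a_1 = 3: 22/3
a_2 = 1: 29/4
a_3 = 1: 51/7
a_4 = 3: 182/25
a_5 = 1: 233/32
a_6 = 3: 881/121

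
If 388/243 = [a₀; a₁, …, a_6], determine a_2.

1

Run the Euclidean algorithm, recording each quotient:
388 = 1·243 + 145, so a_0 = 1
243 = 1·145 + 98, so a_1 = 1
145 = 1·98 + 47, so a_2 = 1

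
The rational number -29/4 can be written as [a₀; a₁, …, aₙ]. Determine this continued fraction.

Repeatedly divide and take the remainder:
-29 ÷ 4 → quotient -8, remainder 3
4 ÷ 3 → quotient 1, remainder 1
3 ÷ 1 → quotient 3, remainder 0

[-8; 1, 3]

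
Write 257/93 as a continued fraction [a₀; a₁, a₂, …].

Run the Euclidean algorithm, recording each quotient:
257 ÷ 93 → quotient 2, remainder 71
93 ÷ 71 → quotient 1, remainder 22
71 ÷ 22 → quotient 3, remainder 5
22 ÷ 5 → quotient 4, remainder 2
5 ÷ 2 → quotient 2, remainder 1
2 ÷ 1 → quotient 2, remainder 0

[2; 1, 3, 4, 2, 2]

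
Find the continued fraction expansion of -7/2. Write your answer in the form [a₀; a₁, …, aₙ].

[-4; 2]

-7 ÷ 2 → quotient -4, remainder 1
2 ÷ 1 → quotient 2, remainder 0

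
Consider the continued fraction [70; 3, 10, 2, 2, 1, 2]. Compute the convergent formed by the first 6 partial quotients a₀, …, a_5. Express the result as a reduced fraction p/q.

a_0 = 70: 70/1
a_1 = 3: 211/3
a_2 = 10: 2180/31
a_3 = 2: 4571/65
a_4 = 2: 11322/161
a_5 = 1: 15893/226

15893/226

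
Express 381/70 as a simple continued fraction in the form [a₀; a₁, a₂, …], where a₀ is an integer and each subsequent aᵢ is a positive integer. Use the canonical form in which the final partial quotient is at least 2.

381 = 5·70 + 31, so a_0 = 5
70 = 2·31 + 8, so a_1 = 2
31 = 3·8 + 7, so a_2 = 3
8 = 1·7 + 1, so a_3 = 1
7 = 7·1 + 0, so a_4 = 7

[5; 2, 3, 1, 7]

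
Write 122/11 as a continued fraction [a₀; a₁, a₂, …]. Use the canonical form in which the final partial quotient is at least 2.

122 ÷ 11 → quotient 11, remainder 1
11 ÷ 1 → quotient 11, remainder 0

[11; 11]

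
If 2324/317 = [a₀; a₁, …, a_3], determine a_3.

2324 ÷ 317 → quotient 7, remainder 105
317 ÷ 105 → quotient 3, remainder 2
105 ÷ 2 → quotient 52, remainder 1
2 ÷ 1 → quotient 2, remainder 0

2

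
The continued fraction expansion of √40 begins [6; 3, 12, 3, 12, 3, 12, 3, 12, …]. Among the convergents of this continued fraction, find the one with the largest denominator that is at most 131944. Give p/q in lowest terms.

337434/53353

List convergents until the denominator exceeds the bound:
a_0 = 6: 6/1  (≤ bound)
a_1 = 3: 19/3  (≤ bound)
a_2 = 12: 234/37  (≤ bound)
a_3 = 3: 721/114  (≤ bound)
a_4 = 12: 8886/1405  (≤ bound)
a_5 = 3: 27379/4329  (≤ bound)
a_6 = 12: 337434/53353  (≤ bound)
a_7 = 3: 1039681/164388  (> 131944, stop)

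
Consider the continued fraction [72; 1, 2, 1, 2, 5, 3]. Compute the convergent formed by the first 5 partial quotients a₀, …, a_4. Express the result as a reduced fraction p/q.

800/11

Compute successive convergents:
a_0 = 72: 72/1
a_1 = 1: 73/1
a_2 = 2: 218/3
a_3 = 1: 291/4
a_4 = 2: 800/11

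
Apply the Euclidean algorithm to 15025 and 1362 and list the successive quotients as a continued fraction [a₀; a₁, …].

⌊15025/1362⌋ = 11, remainder 43
⌊1362/43⌋ = 31, remainder 29
⌊43/29⌋ = 1, remainder 14
⌊29/14⌋ = 2, remainder 1
⌊14/1⌋ = 14, remainder 0

[11; 31, 1, 2, 14]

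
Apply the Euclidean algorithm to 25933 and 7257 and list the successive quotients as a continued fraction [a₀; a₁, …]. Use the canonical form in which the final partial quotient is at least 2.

[3; 1, 1, 2, 1, 9, 15, 7]

Repeatedly divide and take the remainder:
⌊25933/7257⌋ = 3, remainder 4162
⌊7257/4162⌋ = 1, remainder 3095
⌊4162/3095⌋ = 1, remainder 1067
⌊3095/1067⌋ = 2, remainder 961
⌊1067/961⌋ = 1, remainder 106
⌊961/106⌋ = 9, remainder 7
⌊106/7⌋ = 15, remainder 1
⌊7/1⌋ = 7, remainder 0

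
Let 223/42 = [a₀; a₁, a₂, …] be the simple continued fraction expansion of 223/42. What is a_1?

3

Repeatedly divide and take the remainder:
⌊223/42⌋ = 5, remainder 13
⌊42/13⌋ = 3, remainder 3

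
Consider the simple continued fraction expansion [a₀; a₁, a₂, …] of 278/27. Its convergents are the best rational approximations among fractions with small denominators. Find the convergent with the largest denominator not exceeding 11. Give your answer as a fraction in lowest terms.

103/10

a_0 = 10: 10/1  (≤ bound)
a_1 = 3: 31/3  (≤ bound)
a_2 = 2: 72/7  (≤ bound)
a_3 = 1: 103/10  (≤ bound)
a_4 = 2: 278/27  (> 11, stop)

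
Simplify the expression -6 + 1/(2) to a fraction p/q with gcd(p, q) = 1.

a_0 = -6: -6/1
a_1 = 2: -11/2

-11/2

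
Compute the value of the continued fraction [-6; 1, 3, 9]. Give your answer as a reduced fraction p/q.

-194/37

Start with 9.
3 + 1/(9/1) = 3 + 1/9 = 28/9
1 + 1/(28/9) = 1 + 9/28 = 37/28
-6 + 1/(37/28) = -6 + 28/37 = -194/37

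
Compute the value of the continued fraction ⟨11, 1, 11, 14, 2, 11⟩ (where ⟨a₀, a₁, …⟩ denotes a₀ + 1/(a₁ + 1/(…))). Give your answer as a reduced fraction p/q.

47895/4019

Starting at the tail and folding back:
Start with 11.
2 + 1/(11/1) = 2 + 1/11 = 23/11
14 + 1/(23/11) = 14 + 11/23 = 333/23
11 + 1/(333/23) = 11 + 23/333 = 3686/333
1 + 1/(3686/333) = 1 + 333/3686 = 4019/3686
11 + 1/(4019/3686) = 11 + 3686/4019 = 47895/4019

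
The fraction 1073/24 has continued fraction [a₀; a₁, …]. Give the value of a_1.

1

⌊1073/24⌋ = 44, remainder 17
⌊24/17⌋ = 1, remainder 7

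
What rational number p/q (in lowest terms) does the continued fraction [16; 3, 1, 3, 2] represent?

a_0 = 16: 16/1
a_1 = 3: 49/3
a_2 = 1: 65/4
a_3 = 3: 244/15
a_4 = 2: 553/34

553/34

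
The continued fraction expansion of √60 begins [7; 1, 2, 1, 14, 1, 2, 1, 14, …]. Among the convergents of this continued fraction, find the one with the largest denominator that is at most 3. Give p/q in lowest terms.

List convergents until the denominator exceeds the bound:
a_0 = 7: 7/1  (≤ bound)
a_1 = 1: 8/1  (≤ bound)
a_2 = 2: 23/3  (≤ bound)
a_3 = 1: 31/4  (> 3, stop)

23/3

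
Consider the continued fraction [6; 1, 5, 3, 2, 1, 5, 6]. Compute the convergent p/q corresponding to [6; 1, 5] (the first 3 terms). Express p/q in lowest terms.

41/6

Start with 5.
1 + 1/(5/1) = 1 + 1/5 = 6/5
6 + 1/(6/5) = 6 + 5/6 = 41/6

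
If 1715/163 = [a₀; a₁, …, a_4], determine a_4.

Run the Euclidean algorithm, recording each quotient:
1715 = 10·163 + 85, so a_0 = 10
163 = 1·85 + 78, so a_1 = 1
85 = 1·78 + 7, so a_2 = 1
78 = 11·7 + 1, so a_3 = 11
7 = 7·1 + 0, so a_4 = 7

7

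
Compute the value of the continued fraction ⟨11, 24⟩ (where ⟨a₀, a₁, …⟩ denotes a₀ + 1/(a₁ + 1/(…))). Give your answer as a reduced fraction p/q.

265/24

Compute successive convergents:
a_0 = 11: 11/1
a_1 = 24: 265/24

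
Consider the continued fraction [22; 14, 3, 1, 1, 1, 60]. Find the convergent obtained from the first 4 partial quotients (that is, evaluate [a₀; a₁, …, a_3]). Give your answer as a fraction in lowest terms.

Collapse the nested fraction from the inside out:
Start with 1.
3 + 1/(1/1) = 3 + 1/1 = 4/1
14 + 1/(4/1) = 14 + 1/4 = 57/4
22 + 1/(57/4) = 22 + 4/57 = 1258/57

1258/57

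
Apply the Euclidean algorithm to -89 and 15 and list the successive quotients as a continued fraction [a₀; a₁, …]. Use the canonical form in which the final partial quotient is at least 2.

Run the Euclidean algorithm, recording each quotient:
⌊-89/15⌋ = -6, remainder 1
⌊15/1⌋ = 15, remainder 0

[-6; 15]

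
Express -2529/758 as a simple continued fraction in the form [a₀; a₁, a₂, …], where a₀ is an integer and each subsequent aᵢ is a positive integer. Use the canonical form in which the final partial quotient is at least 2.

[-4; 1, 1, 1, 35, 2, 3]

⌊-2529/758⌋ = -4, remainder 503
⌊758/503⌋ = 1, remainder 255
⌊503/255⌋ = 1, remainder 248
⌊255/248⌋ = 1, remainder 7
⌊248/7⌋ = 35, remainder 3
⌊7/3⌋ = 2, remainder 1
⌊3/1⌋ = 3, remainder 0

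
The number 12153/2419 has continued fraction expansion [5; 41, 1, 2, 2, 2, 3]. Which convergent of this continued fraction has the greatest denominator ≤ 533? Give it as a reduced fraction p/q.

1467/292

a_0 = 5: 5/1  (≤ bound)
a_1 = 41: 206/41  (≤ bound)
a_2 = 1: 211/42  (≤ bound)
a_3 = 2: 628/125  (≤ bound)
a_4 = 2: 1467/292  (≤ bound)
a_5 = 2: 3562/709  (> 533, stop)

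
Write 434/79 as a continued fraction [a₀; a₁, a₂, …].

[5; 2, 39]

Run the Euclidean algorithm, recording each quotient:
434 ÷ 79 → quotient 5, remainder 39
79 ÷ 39 → quotient 2, remainder 1
39 ÷ 1 → quotient 39, remainder 0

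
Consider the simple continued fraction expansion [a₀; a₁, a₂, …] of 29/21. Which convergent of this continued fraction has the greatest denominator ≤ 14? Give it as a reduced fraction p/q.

List convergents until the denominator exceeds the bound:
a_0 = 1: 1/1  (≤ bound)
a_1 = 2: 3/2  (≤ bound)
a_2 = 1: 4/3  (≤ bound)
a_3 = 1: 7/5  (≤ bound)
a_4 = 1: 11/8  (≤ bound)
a_5 = 2: 29/21  (> 14, stop)

11/8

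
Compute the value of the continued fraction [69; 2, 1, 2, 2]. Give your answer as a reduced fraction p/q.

1318/19

a_0 = 69: 69/1
a_1 = 2: 139/2
a_2 = 1: 208/3
a_3 = 2: 555/8
a_4 = 2: 1318/19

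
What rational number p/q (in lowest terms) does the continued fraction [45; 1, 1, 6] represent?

592/13

Start with 6.
1 + 1/(6/1) = 1 + 1/6 = 7/6
1 + 1/(7/6) = 1 + 6/7 = 13/7
45 + 1/(13/7) = 45 + 7/13 = 592/13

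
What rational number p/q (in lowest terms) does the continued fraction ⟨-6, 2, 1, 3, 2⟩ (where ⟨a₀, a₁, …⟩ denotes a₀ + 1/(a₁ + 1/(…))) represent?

a_0 = -6: -6/1
a_1 = 2: -11/2
a_2 = 1: -17/3
a_3 = 3: -62/11
a_4 = 2: -141/25

-141/25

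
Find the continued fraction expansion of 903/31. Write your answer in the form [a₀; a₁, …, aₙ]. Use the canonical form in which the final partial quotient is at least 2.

[29; 7, 1, 3]

903 ÷ 31 → quotient 29, remainder 4
31 ÷ 4 → quotient 7, remainder 3
4 ÷ 3 → quotient 1, remainder 1
3 ÷ 1 → quotient 3, remainder 0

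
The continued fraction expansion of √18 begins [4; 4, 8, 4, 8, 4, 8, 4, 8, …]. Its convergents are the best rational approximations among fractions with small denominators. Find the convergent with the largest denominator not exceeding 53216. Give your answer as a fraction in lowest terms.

List convergents until the denominator exceeds the bound:
a_0 = 4: 4/1  (≤ bound)
a_1 = 4: 17/4  (≤ bound)
a_2 = 8: 140/33  (≤ bound)
a_3 = 4: 577/136  (≤ bound)
a_4 = 8: 4756/1121  (≤ bound)
a_5 = 4: 19601/4620  (≤ bound)
a_6 = 8: 161564/38081  (≤ bound)
a_7 = 4: 665857/156944  (> 53216, stop)

161564/38081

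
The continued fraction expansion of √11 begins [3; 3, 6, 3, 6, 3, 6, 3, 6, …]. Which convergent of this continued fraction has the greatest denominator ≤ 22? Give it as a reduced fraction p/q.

a_0 = 3: 3/1  (≤ bound)
a_1 = 3: 10/3  (≤ bound)
a_2 = 6: 63/19  (≤ bound)
a_3 = 3: 199/60  (> 22, stop)

63/19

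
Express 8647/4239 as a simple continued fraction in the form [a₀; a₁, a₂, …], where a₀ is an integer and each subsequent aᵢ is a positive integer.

8647 = 2·4239 + 169, so a_0 = 2
4239 = 25·169 + 14, so a_1 = 25
169 = 12·14 + 1, so a_2 = 12
14 = 14·1 + 0, so a_3 = 14

[2; 25, 12, 14]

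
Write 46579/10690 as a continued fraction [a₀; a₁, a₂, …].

[4; 2, 1, 3, 1, 46, 1, 15]

⌊46579/10690⌋ = 4, remainder 3819
⌊10690/3819⌋ = 2, remainder 3052
⌊3819/3052⌋ = 1, remainder 767
⌊3052/767⌋ = 3, remainder 751
⌊767/751⌋ = 1, remainder 16
⌊751/16⌋ = 46, remainder 15
⌊16/15⌋ = 1, remainder 1
⌊15/1⌋ = 15, remainder 0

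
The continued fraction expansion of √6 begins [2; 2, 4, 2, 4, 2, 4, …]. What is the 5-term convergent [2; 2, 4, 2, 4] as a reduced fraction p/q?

Start with 4.
2 + 1/(4/1) = 2 + 1/4 = 9/4
4 + 1/(9/4) = 4 + 4/9 = 40/9
2 + 1/(40/9) = 2 + 9/40 = 89/40
2 + 1/(89/40) = 2 + 40/89 = 218/89

218/89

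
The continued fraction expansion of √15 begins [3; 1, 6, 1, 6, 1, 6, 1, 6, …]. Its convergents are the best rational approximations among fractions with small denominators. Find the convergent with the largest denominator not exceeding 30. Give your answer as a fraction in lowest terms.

31/8

a_0 = 3: 3/1  (≤ bound)
a_1 = 1: 4/1  (≤ bound)
a_2 = 6: 27/7  (≤ bound)
a_3 = 1: 31/8  (≤ bound)
a_4 = 6: 213/55  (> 30, stop)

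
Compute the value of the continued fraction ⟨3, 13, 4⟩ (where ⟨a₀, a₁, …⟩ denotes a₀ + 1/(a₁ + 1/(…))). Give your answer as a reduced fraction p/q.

Build up convergents one term at a time:
a_0 = 3: 3/1
a_1 = 13: 40/13
a_2 = 4: 163/53

163/53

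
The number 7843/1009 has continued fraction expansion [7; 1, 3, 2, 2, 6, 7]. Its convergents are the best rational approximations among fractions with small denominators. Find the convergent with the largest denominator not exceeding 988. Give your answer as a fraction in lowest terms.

1096/141

a_0 = 7: 7/1  (≤ bound)
a_1 = 1: 8/1  (≤ bound)
a_2 = 3: 31/4  (≤ bound)
a_3 = 2: 70/9  (≤ bound)
a_4 = 2: 171/22  (≤ bound)
a_5 = 6: 1096/141  (≤ bound)
a_6 = 7: 7843/1009  (> 988, stop)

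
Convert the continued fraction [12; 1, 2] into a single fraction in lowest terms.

Compute successive convergents:
a_0 = 12: 12/1
a_1 = 1: 13/1
a_2 = 2: 38/3

38/3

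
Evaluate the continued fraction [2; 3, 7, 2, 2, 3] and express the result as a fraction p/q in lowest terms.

916/395

a_0 = 2: 2/1
a_1 = 3: 7/3
a_2 = 7: 51/22
a_3 = 2: 109/47
a_4 = 2: 269/116
a_5 = 3: 916/395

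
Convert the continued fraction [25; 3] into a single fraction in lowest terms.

a_0 = 25: 25/1
a_1 = 3: 76/3

76/3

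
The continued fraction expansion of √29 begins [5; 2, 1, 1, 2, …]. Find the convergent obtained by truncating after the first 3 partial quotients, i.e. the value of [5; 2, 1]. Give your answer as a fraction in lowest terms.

16/3

Start with 1.
2 + 1/(1/1) = 2 + 1/1 = 3/1
5 + 1/(3/1) = 5 + 1/3 = 16/3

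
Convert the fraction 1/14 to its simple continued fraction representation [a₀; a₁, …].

[0; 14]

Run the Euclidean algorithm, recording each quotient:
⌊1/14⌋ = 0, remainder 1
⌊14/1⌋ = 14, remainder 0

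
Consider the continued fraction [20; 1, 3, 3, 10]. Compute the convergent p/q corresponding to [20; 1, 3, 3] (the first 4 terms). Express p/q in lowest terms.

Start with 3.
3 + 1/(3/1) = 3 + 1/3 = 10/3
1 + 1/(10/3) = 1 + 3/10 = 13/10
20 + 1/(13/10) = 20 + 10/13 = 270/13

270/13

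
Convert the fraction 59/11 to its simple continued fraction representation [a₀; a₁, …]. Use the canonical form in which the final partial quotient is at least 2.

[5; 2, 1, 3]

Run the Euclidean algorithm, recording each quotient:
⌊59/11⌋ = 5, remainder 4
⌊11/4⌋ = 2, remainder 3
⌊4/3⌋ = 1, remainder 1
⌊3/1⌋ = 3, remainder 0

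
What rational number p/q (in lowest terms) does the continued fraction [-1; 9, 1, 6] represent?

a_0 = -1: -1/1
a_1 = 9: -8/9
a_2 = 1: -9/10
a_3 = 6: -62/69

-62/69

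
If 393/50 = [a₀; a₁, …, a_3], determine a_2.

6

Run the Euclidean algorithm, recording each quotient:
393 = 7·50 + 43, so a_0 = 7
50 = 1·43 + 7, so a_1 = 1
43 = 6·7 + 1, so a_2 = 6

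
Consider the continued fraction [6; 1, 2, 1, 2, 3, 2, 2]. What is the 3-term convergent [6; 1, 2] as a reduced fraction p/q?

20/3

Start with 2.
1 + 1/(2/1) = 1 + 1/2 = 3/2
6 + 1/(3/2) = 6 + 2/3 = 20/3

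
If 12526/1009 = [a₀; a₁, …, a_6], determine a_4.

2

Repeatedly divide and take the remainder:
12526 ÷ 1009 → quotient 12, remainder 418
1009 ÷ 418 → quotient 2, remainder 173
418 ÷ 173 → quotient 2, remainder 72
173 ÷ 72 → quotient 2, remainder 29
72 ÷ 29 → quotient 2, remainder 14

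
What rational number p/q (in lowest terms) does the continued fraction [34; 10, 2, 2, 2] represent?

Start with 2.
2 + 1/(2/1) = 2 + 1/2 = 5/2
2 + 1/(5/2) = 2 + 2/5 = 12/5
10 + 1/(12/5) = 10 + 5/12 = 125/12
34 + 1/(125/12) = 34 + 12/125 = 4262/125

4262/125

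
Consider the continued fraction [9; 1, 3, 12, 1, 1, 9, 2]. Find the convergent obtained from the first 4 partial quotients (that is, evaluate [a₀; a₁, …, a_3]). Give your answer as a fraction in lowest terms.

Collapse the nested fraction from the inside out:
Start with 12.
3 + 1/(12/1) = 3 + 1/12 = 37/12
1 + 1/(37/12) = 1 + 12/37 = 49/37
9 + 1/(49/37) = 9 + 37/49 = 478/49

478/49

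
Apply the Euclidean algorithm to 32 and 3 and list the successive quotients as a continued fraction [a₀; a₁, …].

[10; 1, 2]

⌊32/3⌋ = 10, remainder 2
⌊3/2⌋ = 1, remainder 1
⌊2/1⌋ = 2, remainder 0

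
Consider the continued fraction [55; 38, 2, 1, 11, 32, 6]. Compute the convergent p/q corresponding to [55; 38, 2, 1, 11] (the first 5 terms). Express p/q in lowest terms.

73845/1342

Start with 11.
1 + 1/(11/1) = 1 + 1/11 = 12/11
2 + 1/(12/11) = 2 + 11/12 = 35/12
38 + 1/(35/12) = 38 + 12/35 = 1342/35
55 + 1/(1342/35) = 55 + 35/1342 = 73845/1342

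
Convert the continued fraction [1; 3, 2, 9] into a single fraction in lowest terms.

a_0 = 1: 1/1
a_1 = 3: 4/3
a_2 = 2: 9/7
a_3 = 9: 85/66

85/66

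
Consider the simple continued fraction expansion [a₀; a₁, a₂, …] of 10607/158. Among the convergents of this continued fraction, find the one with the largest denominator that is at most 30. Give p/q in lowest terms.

1007/15

List convergents until the denominator exceeds the bound:
a_0 = 67: 67/1  (≤ bound)
a_1 = 7: 470/7  (≤ bound)
a_2 = 1: 537/8  (≤ bound)
a_3 = 1: 1007/15  (≤ bound)
a_4 = 10: 10607/158  (> 30, stop)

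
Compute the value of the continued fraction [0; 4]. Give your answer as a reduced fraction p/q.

Start with 4.
0 + 1/(4/1) = 0 + 1/4 = 1/4

1/4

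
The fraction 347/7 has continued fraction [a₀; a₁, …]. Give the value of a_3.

347 ÷ 7 → quotient 49, remainder 4
7 ÷ 4 → quotient 1, remainder 3
4 ÷ 3 → quotient 1, remainder 1
3 ÷ 1 → quotient 3, remainder 0

3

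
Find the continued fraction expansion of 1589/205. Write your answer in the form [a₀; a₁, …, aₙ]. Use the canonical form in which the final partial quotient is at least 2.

Run the Euclidean algorithm, recording each quotient:
1589 ÷ 205 → quotient 7, remainder 154
205 ÷ 154 → quotient 1, remainder 51
154 ÷ 51 → quotient 3, remainder 1
51 ÷ 1 → quotient 51, remainder 0

[7; 1, 3, 51]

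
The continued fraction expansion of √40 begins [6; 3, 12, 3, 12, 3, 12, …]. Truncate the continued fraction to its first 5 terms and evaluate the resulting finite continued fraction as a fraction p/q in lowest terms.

8886/1405

a_0 = 6: 6/1
a_1 = 3: 19/3
a_2 = 12: 234/37
a_3 = 3: 721/114
a_4 = 12: 8886/1405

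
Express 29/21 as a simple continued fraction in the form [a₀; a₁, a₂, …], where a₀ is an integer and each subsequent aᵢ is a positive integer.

Apply division with remainder until the remainder is 0:
29 = 1·21 + 8, so a_0 = 1
21 = 2·8 + 5, so a_1 = 2
8 = 1·5 + 3, so a_2 = 1
5 = 1·3 + 2, so a_3 = 1
3 = 1·2 + 1, so a_4 = 1
2 = 2·1 + 0, so a_5 = 2

[1; 2, 1, 1, 1, 2]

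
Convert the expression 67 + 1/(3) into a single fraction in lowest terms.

202/3

a_0 = 67: 67/1
a_1 = 3: 202/3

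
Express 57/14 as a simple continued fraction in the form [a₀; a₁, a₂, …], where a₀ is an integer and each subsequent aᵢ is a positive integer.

Run the Euclidean algorithm, recording each quotient:
57 = 4·14 + 1, so a_0 = 4
14 = 14·1 + 0, so a_1 = 14

[4; 14]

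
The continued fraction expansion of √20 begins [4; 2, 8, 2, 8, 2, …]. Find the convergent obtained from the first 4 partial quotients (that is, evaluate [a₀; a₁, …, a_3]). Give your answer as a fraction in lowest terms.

161/36

Work from the innermost term outward:
Start with 2.
8 + 1/(2/1) = 8 + 1/2 = 17/2
2 + 1/(17/2) = 2 + 2/17 = 36/17
4 + 1/(36/17) = 4 + 17/36 = 161/36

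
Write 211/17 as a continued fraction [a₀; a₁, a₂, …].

211 ÷ 17 → quotient 12, remainder 7
17 ÷ 7 → quotient 2, remainder 3
7 ÷ 3 → quotient 2, remainder 1
3 ÷ 1 → quotient 3, remainder 0

[12; 2, 2, 3]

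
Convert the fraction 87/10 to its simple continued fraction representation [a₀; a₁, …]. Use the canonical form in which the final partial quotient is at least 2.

87 = 8·10 + 7, so a_0 = 8
10 = 1·7 + 3, so a_1 = 1
7 = 2·3 + 1, so a_2 = 2
3 = 3·1 + 0, so a_3 = 3

[8; 1, 2, 3]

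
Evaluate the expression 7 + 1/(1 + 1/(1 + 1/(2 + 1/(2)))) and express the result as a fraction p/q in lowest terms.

Compute successive convergents:
a_0 = 7: 7/1
a_1 = 1: 8/1
a_2 = 1: 15/2
a_3 = 2: 38/5
a_4 = 2: 91/12

91/12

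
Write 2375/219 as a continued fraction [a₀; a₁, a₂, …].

⌊2375/219⌋ = 10, remainder 185
⌊219/185⌋ = 1, remainder 34
⌊185/34⌋ = 5, remainder 15
⌊34/15⌋ = 2, remainder 4
⌊15/4⌋ = 3, remainder 3
⌊4/3⌋ = 1, remainder 1
⌊3/1⌋ = 3, remainder 0

[10; 1, 5, 2, 3, 1, 3]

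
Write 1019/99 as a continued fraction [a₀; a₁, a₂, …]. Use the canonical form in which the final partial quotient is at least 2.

[10; 3, 2, 2, 2, 2]

1019 ÷ 99 → quotient 10, remainder 29
99 ÷ 29 → quotient 3, remainder 12
29 ÷ 12 → quotient 2, remainder 5
12 ÷ 5 → quotient 2, remainder 2
5 ÷ 2 → quotient 2, remainder 1
2 ÷ 1 → quotient 2, remainder 0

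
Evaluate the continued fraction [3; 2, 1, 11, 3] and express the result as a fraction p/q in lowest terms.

361/108

Start with 3.
11 + 1/(3/1) = 11 + 1/3 = 34/3
1 + 1/(34/3) = 1 + 3/34 = 37/34
2 + 1/(37/34) = 2 + 34/37 = 108/37
3 + 1/(108/37) = 3 + 37/108 = 361/108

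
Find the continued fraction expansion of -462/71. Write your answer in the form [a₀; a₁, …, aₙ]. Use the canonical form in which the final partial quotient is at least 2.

⌊-462/71⌋ = -7, remainder 35
⌊71/35⌋ = 2, remainder 1
⌊35/1⌋ = 35, remainder 0

[-7; 2, 35]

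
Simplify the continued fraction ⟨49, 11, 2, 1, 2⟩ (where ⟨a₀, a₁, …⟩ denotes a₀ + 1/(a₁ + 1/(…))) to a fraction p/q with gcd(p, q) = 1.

4467/91

a_0 = 49: 49/1
a_1 = 11: 540/11
a_2 = 2: 1129/23
a_3 = 1: 1669/34
a_4 = 2: 4467/91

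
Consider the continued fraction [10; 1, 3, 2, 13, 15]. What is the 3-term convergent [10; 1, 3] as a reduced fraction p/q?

43/4

Start with 3.
1 + 1/(3/1) = 1 + 1/3 = 4/3
10 + 1/(4/3) = 10 + 3/4 = 43/4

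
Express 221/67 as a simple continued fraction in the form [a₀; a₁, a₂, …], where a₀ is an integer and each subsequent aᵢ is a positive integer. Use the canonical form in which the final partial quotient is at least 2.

221 ÷ 67 → quotient 3, remainder 20
67 ÷ 20 → quotient 3, remainder 7
20 ÷ 7 → quotient 2, remainder 6
7 ÷ 6 → quotient 1, remainder 1
6 ÷ 1 → quotient 6, remainder 0

[3; 3, 2, 1, 6]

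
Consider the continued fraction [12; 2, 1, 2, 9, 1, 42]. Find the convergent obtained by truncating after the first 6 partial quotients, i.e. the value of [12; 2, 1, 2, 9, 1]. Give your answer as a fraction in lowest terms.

1027/83

Build up convergents one term at a time:
a_0 = 12: 12/1
a_1 = 2: 25/2
a_2 = 1: 37/3
a_3 = 2: 99/8
a_4 = 9: 928/75
a_5 = 1: 1027/83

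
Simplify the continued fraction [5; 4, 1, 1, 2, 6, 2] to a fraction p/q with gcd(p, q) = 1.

Start with 2.
6 + 1/(2/1) = 6 + 1/2 = 13/2
2 + 1/(13/2) = 2 + 2/13 = 28/13
1 + 1/(28/13) = 1 + 13/28 = 41/28
1 + 1/(41/28) = 1 + 28/41 = 69/41
4 + 1/(69/41) = 4 + 41/69 = 317/69
5 + 1/(317/69) = 5 + 69/317 = 1654/317

1654/317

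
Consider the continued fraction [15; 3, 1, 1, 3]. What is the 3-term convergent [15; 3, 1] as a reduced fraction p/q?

Start with 1.
3 + 1/(1/1) = 3 + 1/1 = 4/1
15 + 1/(4/1) = 15 + 1/4 = 61/4

61/4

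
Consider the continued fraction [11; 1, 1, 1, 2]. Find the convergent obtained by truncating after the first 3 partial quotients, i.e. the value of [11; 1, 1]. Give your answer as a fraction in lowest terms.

23/2

Start with 1.
1 + 1/(1/1) = 1 + 1/1 = 2/1
11 + 1/(2/1) = 11 + 1/2 = 23/2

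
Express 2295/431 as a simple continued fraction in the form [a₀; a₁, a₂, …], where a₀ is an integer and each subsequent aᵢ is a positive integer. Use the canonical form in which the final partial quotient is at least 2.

⌊2295/431⌋ = 5, remainder 140
⌊431/140⌋ = 3, remainder 11
⌊140/11⌋ = 12, remainder 8
⌊11/8⌋ = 1, remainder 3
⌊8/3⌋ = 2, remainder 2
⌊3/2⌋ = 1, remainder 1
⌊2/1⌋ = 2, remainder 0

[5; 3, 12, 1, 2, 1, 2]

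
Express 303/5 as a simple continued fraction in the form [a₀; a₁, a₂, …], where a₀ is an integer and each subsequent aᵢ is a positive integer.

[60; 1, 1, 2]

303 = 60·5 + 3, so a_0 = 60
5 = 1·3 + 2, so a_1 = 1
3 = 1·2 + 1, so a_2 = 1
2 = 2·1 + 0, so a_3 = 2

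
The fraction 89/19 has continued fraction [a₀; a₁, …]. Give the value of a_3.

6

89 = 4·19 + 13, so a_0 = 4
19 = 1·13 + 6, so a_1 = 1
13 = 2·6 + 1, so a_2 = 2
6 = 6·1 + 0, so a_3 = 6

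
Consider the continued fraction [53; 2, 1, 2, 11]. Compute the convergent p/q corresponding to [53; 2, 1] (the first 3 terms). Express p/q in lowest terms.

a_0 = 53: 53/1
a_1 = 2: 107/2
a_2 = 1: 160/3

160/3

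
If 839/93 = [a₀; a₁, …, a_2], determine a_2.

⌊839/93⌋ = 9, remainder 2
⌊93/2⌋ = 46, remainder 1
⌊2/1⌋ = 2, remainder 0

2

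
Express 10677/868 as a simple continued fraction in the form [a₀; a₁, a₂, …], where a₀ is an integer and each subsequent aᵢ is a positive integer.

[12; 3, 3, 14, 6]

10677 ÷ 868 → quotient 12, remainder 261
868 ÷ 261 → quotient 3, remainder 85
261 ÷ 85 → quotient 3, remainder 6
85 ÷ 6 → quotient 14, remainder 1
6 ÷ 1 → quotient 6, remainder 0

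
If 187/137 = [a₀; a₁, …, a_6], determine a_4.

1

⌊187/137⌋ = 1, remainder 50
⌊137/50⌋ = 2, remainder 37
⌊50/37⌋ = 1, remainder 13
⌊37/13⌋ = 2, remainder 11
⌊13/11⌋ = 1, remainder 2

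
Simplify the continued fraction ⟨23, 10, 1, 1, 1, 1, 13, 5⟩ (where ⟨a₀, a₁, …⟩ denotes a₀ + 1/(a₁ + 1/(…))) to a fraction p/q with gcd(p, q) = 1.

84479/3658

a_0 = 23: 23/1
a_1 = 10: 231/10
a_2 = 1: 254/11
a_3 = 1: 485/21
a_4 = 1: 739/32
a_5 = 1: 1224/53
a_6 = 13: 16651/721
a_7 = 5: 84479/3658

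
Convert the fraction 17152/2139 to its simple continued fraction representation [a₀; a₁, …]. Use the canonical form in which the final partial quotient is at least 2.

[8; 53, 2, 9, 2]

17152 ÷ 2139 → quotient 8, remainder 40
2139 ÷ 40 → quotient 53, remainder 19
40 ÷ 19 → quotient 2, remainder 2
19 ÷ 2 → quotient 9, remainder 1
2 ÷ 1 → quotient 2, remainder 0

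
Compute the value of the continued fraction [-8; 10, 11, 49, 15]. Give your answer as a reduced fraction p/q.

Starting at the tail and folding back:
Start with 15.
49 + 1/(15/1) = 49 + 1/15 = 736/15
11 + 1/(736/15) = 11 + 15/736 = 8111/736
10 + 1/(8111/736) = 10 + 736/8111 = 81846/8111
-8 + 1/(81846/8111) = -8 + 8111/81846 = -646657/81846

-646657/81846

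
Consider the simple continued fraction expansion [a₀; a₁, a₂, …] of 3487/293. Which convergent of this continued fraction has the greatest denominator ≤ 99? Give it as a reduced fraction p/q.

1083/91

a_0 = 11: 11/1  (≤ bound)
a_1 = 1: 12/1  (≤ bound)
a_2 = 9: 119/10  (≤ bound)
a_3 = 9: 1083/91  (≤ bound)
a_4 = 1: 1202/101  (> 99, stop)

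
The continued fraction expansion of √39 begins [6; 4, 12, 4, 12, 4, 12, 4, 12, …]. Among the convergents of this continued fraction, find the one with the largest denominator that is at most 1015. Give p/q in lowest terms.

1249/200

a_0 = 6: 6/1  (≤ bound)
a_1 = 4: 25/4  (≤ bound)
a_2 = 12: 306/49  (≤ bound)
a_3 = 4: 1249/200  (≤ bound)
a_4 = 12: 15294/2449  (> 1015, stop)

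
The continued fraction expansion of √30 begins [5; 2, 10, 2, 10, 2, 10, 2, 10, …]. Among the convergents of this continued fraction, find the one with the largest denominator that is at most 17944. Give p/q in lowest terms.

List convergents until the denominator exceeds the bound:
a_0 = 5: 5/1  (≤ bound)
a_1 = 2: 11/2  (≤ bound)
a_2 = 10: 115/21  (≤ bound)
a_3 = 2: 241/44  (≤ bound)
a_4 = 10: 2525/461  (≤ bound)
a_5 = 2: 5291/966  (≤ bound)
a_6 = 10: 55435/10121  (≤ bound)
a_7 = 2: 116161/21208  (> 17944, stop)

55435/10121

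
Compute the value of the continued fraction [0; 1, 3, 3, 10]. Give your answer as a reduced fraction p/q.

103/134

Work from the innermost term outward:
Start with 10.
3 + 1/(10/1) = 3 + 1/10 = 31/10
3 + 1/(31/10) = 3 + 10/31 = 103/31
1 + 1/(103/31) = 1 + 31/103 = 134/103
0 + 1/(134/103) = 0 + 103/134 = 103/134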